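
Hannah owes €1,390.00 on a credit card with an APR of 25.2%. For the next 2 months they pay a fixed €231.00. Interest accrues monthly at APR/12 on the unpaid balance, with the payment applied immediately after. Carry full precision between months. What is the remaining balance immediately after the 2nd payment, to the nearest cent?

Monthly rate r = 25.2%/12 = 2.1% = 0.021.
Each month: B ← B·(1+r) − €231.00.
Month 1: interest €29.19; balance after payment €1,188.19.
Month 2: interest €24.95; balance after payment €982.14.

€982.14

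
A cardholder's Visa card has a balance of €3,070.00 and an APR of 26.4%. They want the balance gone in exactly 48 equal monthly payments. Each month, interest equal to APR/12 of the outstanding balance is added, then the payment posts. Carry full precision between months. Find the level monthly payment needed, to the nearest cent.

Monthly rate r = 26.4%/12 = 2.2% = 0.022.
Level-payment amortization: P = B₀·r / (1 − (1+r)^(−n)) = 3070.00·0.022 / (1 − 1.022^(−48)).
Denominator 1 − (1+r)^(−48) = 0.648150449.
P = 67.54 / 0.648150449 ≈ 104.20.

€104.20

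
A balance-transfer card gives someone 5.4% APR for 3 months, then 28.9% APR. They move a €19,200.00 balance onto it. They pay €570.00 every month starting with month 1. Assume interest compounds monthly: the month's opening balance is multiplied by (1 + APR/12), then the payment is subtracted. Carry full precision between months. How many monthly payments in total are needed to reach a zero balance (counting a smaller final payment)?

Promo months 1–3 at r₀ = 5.4%/12 = 0.0045; months 4+ at r₁ = 28.9%/12 = 0.0240833.
After month 3: iterate B ← B·(1+r₀) − €570.00 for 3 months → €17,742.66.
Then at r₁ with €570.00/mo: n₂ = −ln(1 − r₁·B/P)/ln(1+r₁) ≈ 58.19 → 59 more payments.

62 payments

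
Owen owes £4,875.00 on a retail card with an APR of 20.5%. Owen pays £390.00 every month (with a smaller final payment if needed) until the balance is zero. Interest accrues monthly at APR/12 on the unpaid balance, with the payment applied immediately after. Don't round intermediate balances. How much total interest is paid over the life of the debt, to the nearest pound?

Monthly rate r = 20.5%/12 = 1.70833% = 0.0170833.
Payoff takes n = ⌈−ln(1 − rB₀/P)/ln(1+r)⌉ = ⌈14.181⌉ = 15 payments; the last is £71.15.
Total paid = 14·£390.00 + £71.15 = £5,531.15.
Total interest = total paid − principal = £5,531.15 − £4,875.00 = £656.15.

£656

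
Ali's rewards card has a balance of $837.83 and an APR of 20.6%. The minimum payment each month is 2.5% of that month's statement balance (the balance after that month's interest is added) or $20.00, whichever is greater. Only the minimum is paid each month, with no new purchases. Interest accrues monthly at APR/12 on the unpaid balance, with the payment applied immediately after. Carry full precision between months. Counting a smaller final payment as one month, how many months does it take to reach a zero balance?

74 months

Monthly rate r = 20.6%/12 = 1.71667% = 0.0171667.
While 2.5% of the post-interest balance exceeds $20.00, each month B ← (B·(1+r))·(1 − 0.025), i.e. B shrinks by the factor (1+r)·0.975 = 0.99174.
This holds for months 1–8. Entering month 9 the balance is $784.02; 2.5% of the post-interest balance is now below $20.00, so the flat $20.00 minimum applies from here.
From month 9 a fixed $20.00 at rate r clears $784.02 in 66 more payments. Total: 8 + 66 = 74 months.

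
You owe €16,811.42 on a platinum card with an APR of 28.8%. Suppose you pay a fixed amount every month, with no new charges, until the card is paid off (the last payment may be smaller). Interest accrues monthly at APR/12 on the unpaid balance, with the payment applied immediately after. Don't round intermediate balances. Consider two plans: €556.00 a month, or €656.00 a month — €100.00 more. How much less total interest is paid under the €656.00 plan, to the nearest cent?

Monthly rate r = 28.8%/12 = 2.4% = 0.024.
At €556.00/mo: n = ⌈−ln(1 − rB₀/P)/ln(1+r)⌉ = 55 payments (last €300.34); total interest = total paid − €16,811.42 = €13,512.92.
At €656.00/mo: 41 payments (last €167.04); total interest €9,595.62.
Interest saved = €13,512.92 − €9,595.62 = €3,917.30.

€3,917.30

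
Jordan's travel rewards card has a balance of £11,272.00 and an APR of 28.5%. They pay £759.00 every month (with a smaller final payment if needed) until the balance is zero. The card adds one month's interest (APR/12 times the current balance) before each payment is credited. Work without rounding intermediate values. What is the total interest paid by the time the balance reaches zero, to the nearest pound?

Monthly rate r = 28.5%/12 = 2.375% = 0.02375.
Payoff takes n = ⌈−ln(1 − rB₀/P)/ln(1+r)⌉ = ⌈18.531⌉ = 19 payments; the last is £405.28.
Total paid = 18·£759.00 + £405.28 = £14,067.28.
Total interest = total paid − principal = £14,067.28 − £11,272.00 = £2,795.28.

£2,795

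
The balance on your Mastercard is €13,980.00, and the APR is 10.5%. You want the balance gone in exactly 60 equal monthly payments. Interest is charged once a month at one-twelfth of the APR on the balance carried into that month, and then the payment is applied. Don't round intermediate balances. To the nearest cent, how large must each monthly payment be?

€300.48

Monthly rate r = 10.5%/12 = 0.875% = 0.00875.
Level-payment amortization: P = B₀·r / (1 − (1+r)^(−n)) = 13980.00·0.00875 / (1 − 1.00875^(−60)).
Denominator 1 − (1+r)^(−60) = 0.407092238.
P = 122.325 / 0.407092238 ≈ 300.48.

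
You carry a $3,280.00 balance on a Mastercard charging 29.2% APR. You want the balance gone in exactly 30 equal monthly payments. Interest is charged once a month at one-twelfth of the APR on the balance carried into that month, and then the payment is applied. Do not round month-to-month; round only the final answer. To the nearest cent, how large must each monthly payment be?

Monthly rate r = 29.2%/12 = 2.43333% = 0.0243333.
Level-payment amortization: P = B₀·r / (1 − (1+r)^(−n)) = 3280.00·0.0243333 / (1 − 1.02433^(−30)).
Denominator 1 − (1+r)^(−30) = 0.513860585.
P = 79.8133 / 0.513860585 ≈ 155.32.

$155.32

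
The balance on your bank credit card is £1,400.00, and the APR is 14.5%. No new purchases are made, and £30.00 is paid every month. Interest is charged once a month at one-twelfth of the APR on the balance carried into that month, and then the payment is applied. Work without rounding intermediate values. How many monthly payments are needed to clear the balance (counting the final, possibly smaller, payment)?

70 payments

Monthly rate r = 14.5%/12 = 1.20833% = 0.0120833.
Recurrence: B ← B·(1+r) − £30.00.
Month 1: interest £16.92; balance after payment £1,386.92.
Month 2: interest £16.76; balance after payment £1,373.68.
Closed form: n = −ln(1 − rB₀/P)/ln(1+r) = −ln(0.43611)/ln(1.01208) ≈ 69.092, so the balance reaches zero during payment 70.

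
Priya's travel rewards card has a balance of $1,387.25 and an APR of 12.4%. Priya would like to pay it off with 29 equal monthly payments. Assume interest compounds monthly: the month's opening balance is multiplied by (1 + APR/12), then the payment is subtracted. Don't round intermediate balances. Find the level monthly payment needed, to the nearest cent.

Monthly rate r = 12.4%/12 = 1.03333% = 0.0103333.
Level-payment amortization: P = B₀·r / (1 − (1+r)^(−n)) = 1387.25·0.0103333 / (1 − 1.01033^(−29)).
Denominator 1 − (1+r)^(−29) = 0.257794391.
P = 14.3349 / 0.257794391 ≈ 55.61.

$55.61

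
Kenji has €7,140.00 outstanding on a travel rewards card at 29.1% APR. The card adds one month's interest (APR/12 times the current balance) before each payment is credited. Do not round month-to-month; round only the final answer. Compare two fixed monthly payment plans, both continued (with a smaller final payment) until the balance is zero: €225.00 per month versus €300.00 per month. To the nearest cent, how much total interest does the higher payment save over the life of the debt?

Monthly rate r = 29.1%/12 = 2.425% = 0.02425.
At €225.00/mo: n = ⌈−ln(1 − rB₀/P)/ln(1+r)⌉ = 62 payments (last €57.32); total interest = total paid − €7,140.00 = €6,642.32.
At €300.00/mo: 36 payments (last €277.15); total interest €3,637.15.
Interest saved = €6,642.32 − €3,637.15 = €3,005.17.

€3,005.17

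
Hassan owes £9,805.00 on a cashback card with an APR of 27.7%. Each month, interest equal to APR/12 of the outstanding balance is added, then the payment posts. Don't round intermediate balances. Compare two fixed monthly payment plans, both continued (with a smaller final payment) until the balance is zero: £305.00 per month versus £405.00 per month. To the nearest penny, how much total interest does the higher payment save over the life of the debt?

£3,587.46

Monthly rate r = 27.7%/12 = 2.30833% = 0.0230833.
At £305.00/mo: n = ⌈−ln(1 − rB₀/P)/ln(1+r)⌉ = 60 payments (last £116.30); total interest = total paid − £9,805.00 = £8,306.30.
At £405.00/mo: 36 payments (last £348.84); total interest £4,718.84.
Interest saved = £8,306.30 − £4,718.84 = £3,587.46.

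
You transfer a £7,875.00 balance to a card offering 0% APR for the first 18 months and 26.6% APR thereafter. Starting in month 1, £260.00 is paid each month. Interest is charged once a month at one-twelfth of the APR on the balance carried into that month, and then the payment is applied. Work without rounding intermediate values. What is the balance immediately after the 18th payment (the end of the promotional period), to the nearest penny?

Promo months 1–18 at r₀ = 0%/12 = 0; months 19+ at r₁ = 26.6%/12 = 0.0221667.
After month 18 (no interest yet): B = £7,875.00 − 18·£260.00 = £3,195.00.

£3,195.00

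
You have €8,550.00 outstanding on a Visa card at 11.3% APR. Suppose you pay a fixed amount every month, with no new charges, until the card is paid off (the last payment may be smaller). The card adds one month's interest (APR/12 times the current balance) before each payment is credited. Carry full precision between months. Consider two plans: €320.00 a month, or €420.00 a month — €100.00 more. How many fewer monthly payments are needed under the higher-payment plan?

Monthly rate r = 11.3%/12 = 0.941667% = 0.00941667.
At €320.00/mo: n = ⌈−ln(1 − rB₀/P)/ln(1+r)⌉ = 31 payments (last €295.15); total interest = total paid − €8,550.00 = €1,345.15.
At €420.00/mo: 23 payments (last €297.07); total interest €987.07.
Payments saved = 31 − 23 = 8.

8 fewer payments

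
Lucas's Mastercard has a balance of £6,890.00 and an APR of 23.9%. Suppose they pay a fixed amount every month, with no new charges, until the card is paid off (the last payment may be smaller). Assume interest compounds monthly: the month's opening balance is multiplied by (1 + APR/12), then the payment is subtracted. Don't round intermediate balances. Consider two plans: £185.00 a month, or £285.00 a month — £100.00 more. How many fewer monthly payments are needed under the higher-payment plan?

Monthly rate r = 23.9%/12 = 1.99167% = 0.0199167.
At £185.00/mo: n = ⌈−ln(1 − rB₀/P)/ln(1+r)⌉ = 69 payments (last £120.94); total interest = total paid − £6,890.00 = £5,810.94.
At £285.00/mo: 34 payments (last £87.50); total interest £2,602.50.
Payments saved = 69 − 34 = 35.

35 fewer payments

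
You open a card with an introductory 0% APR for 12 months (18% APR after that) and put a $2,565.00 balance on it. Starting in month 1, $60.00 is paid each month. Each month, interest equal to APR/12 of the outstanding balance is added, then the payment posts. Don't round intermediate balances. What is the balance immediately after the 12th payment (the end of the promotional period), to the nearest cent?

Promo months 1–12 at r₀ = 0%/12 = 0; months 13+ at r₁ = 18%/12 = 0.015.
After month 12 (no interest yet): B = $2,565.00 − 12·$60.00 = $1,845.00.

$1,845.00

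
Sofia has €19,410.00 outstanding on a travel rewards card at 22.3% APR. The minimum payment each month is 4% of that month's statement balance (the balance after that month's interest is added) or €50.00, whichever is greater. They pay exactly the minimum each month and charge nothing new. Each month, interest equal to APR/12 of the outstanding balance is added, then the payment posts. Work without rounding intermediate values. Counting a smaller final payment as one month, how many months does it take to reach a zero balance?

157 months

Monthly rate r = 22.3%/12 = 1.85833% = 0.0185833.
While 4% of the post-interest balance exceeds €50.00, each month B ← (B·(1+r))·(1 − 0.04), i.e. B shrinks by the factor (1+r)·0.96 = 0.97784.
This holds for months 1–124. Entering month 125 the balance is €1,205.68; 4% of the post-interest balance is now below €50.00, so the flat €50.00 minimum applies from here.
From month 125 a fixed €50.00 at rate r clears €1,205.68 in 33 more payments. Total: 124 + 33 = 157 months.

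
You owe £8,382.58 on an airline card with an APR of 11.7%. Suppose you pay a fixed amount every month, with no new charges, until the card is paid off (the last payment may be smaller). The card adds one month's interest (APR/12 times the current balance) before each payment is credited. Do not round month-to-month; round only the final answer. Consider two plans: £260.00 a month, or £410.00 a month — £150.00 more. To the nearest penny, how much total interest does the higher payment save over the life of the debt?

£718.10

Monthly rate r = 11.7%/12 = 0.975% = 0.00975.
At £260.00/mo: n = ⌈−ln(1 − rB₀/P)/ln(1+r)⌉ = 39 payments (last £232.65); total interest = total paid − £8,382.58 = £1,730.07.
At £410.00/mo: 23 payments (last £374.55); total interest £1,011.97.
Interest saved = £1,730.07 − £1,011.97 = £718.10.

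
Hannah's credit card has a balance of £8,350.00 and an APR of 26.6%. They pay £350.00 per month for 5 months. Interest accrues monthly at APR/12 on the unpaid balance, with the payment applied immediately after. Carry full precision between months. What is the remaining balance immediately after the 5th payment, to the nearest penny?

£7,488.08

Monthly rate r = 26.6%/12 = 2.21667% = 0.0221667.
Each month: B ← B·(1+r) − £350.00.
Month 1: interest £185.09; balance after payment £8,185.09.
Month 2: interest £181.44; balance after payment £8,016.53.
Month 3: interest £177.70; balance after payment £7,844.23.
Month 4: interest £173.88; balance after payment £7,668.11.
Month 5: interest £169.98; balance after payment £7,488.08.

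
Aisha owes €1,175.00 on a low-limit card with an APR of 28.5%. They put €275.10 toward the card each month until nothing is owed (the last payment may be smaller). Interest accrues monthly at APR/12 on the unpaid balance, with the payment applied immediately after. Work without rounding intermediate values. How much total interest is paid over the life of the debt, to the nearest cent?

€79.41

Monthly rate r = 28.5%/12 = 2.375% = 0.02375.
Payoff takes n = ⌈−ln(1 − rB₀/P)/ln(1+r)⌉ = ⌈4.557⌉ = 5 payments; the last is €154.01.
Total paid = 4·€275.10 + €154.01 = €1,254.41.
Total interest = total paid − principal = €1,254.41 − €1,175.00 = €79.41.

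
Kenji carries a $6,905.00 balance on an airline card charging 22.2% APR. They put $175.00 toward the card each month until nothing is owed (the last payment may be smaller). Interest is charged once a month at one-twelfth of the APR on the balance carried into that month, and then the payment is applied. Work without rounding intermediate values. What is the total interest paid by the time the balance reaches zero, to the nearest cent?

Monthly rate r = 22.2%/12 = 1.85% = 0.0185.
Payoff takes n = ⌈−ln(1 − rB₀/P)/ln(1+r)⌉ = ⌈71.419⌉ = 72 payments; the last is $73.68.
Total paid = 71·$175.00 + $73.68 = $12,498.68.
Total interest = total paid − principal = $12,498.68 − $6,905.00 = $5,593.68.

$5,593.68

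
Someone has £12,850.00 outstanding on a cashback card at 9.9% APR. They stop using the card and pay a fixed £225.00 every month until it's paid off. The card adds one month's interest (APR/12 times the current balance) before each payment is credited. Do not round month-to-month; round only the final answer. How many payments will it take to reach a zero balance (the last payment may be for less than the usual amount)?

78 payments

Monthly rate r = 9.9%/12 = 0.825% = 0.00825.
Recurrence: B ← B·(1+r) − £225.00.
Month 1: interest £106.01; balance after payment £12,731.01.
Month 2: interest £105.03; balance after payment £12,611.04.
Closed form: n = −ln(1 − rB₀/P)/ln(1+r) = −ln(0.52883)/ln(1.00825) ≈ 77.540, so the balance reaches zero during payment 78.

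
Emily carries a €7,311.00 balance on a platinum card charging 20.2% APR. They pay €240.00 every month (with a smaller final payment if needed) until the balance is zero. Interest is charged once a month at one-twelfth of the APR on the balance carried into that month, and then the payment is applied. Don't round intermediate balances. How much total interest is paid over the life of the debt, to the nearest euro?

Monthly rate r = 20.2%/12 = 1.68333% = 0.0168333.
Payoff takes n = ⌈−ln(1 − rB₀/P)/ln(1+r)⌉ = ⌈43.074⌉ = 44 payments; the last is €18.00.
Total paid = 43·€240.00 + €18.00 = €10,338.00.
Total interest = total paid − principal = €10,338.00 − €7,311.00 = €3,027.00.

€3,027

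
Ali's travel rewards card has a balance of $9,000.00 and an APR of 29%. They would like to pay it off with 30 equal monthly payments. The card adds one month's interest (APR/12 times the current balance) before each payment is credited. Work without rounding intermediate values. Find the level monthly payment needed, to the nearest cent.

Monthly rate r = 29%/12 = 2.41667% = 0.0241667.
Level-payment amortization: P = B₀·r / (1 − (1+r)^(−n)) = 9000.00·0.0241667 / (1 − 1.02417^(−30)).
Denominator 1 − (1+r)^(−30) = 0.511481635.
P = 217.5 / 0.511481635 ≈ 425.24.

$425.24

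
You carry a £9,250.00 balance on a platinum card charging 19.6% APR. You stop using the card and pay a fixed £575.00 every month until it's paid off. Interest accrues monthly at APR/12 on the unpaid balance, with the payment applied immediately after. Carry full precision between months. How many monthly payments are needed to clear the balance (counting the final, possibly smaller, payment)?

Monthly rate r = 19.6%/12 = 1.63333% = 0.0163333.
Recurrence: B ← B·(1+r) − £575.00.
Month 1: interest £151.08; balance after payment £8,826.08.
Month 2: interest £144.16; balance after payment £8,395.24.
Closed form: n = −ln(1 − rB₀/P)/ln(1+r) = −ln(0.73725)/ln(1.01633) ≈ 18.815, so the balance reaches zero during payment 19.

19 payments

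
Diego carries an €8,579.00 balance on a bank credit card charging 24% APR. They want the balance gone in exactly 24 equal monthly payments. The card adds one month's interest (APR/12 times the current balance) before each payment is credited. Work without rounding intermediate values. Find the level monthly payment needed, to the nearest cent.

Monthly rate r = 24%/12 = 2% = 0.02.
Level-payment amortization: P = B₀·r / (1 − (1+r)^(−n)) = 8579.00·0.02 / (1 − 1.02^(−24)).
Denominator 1 − (1+r)^(−24) = 0.378278512.
P = 171.58 / 0.378278512 ≈ 453.58.

€453.58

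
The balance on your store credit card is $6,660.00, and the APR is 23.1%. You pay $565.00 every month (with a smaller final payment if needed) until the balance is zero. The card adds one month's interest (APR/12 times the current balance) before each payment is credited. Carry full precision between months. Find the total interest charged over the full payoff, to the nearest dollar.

$968

Monthly rate r = 23.1%/12 = 1.925% = 0.01925.
Payoff takes n = ⌈−ln(1 − rB₀/P)/ln(1+r)⌉ = ⌈13.498⌉ = 14 payments; the last is $282.55.
Total paid = 13·$565.00 + $282.55 = $7,627.55.
Total interest = total paid − principal = $7,627.55 − $6,660.00 = $967.55.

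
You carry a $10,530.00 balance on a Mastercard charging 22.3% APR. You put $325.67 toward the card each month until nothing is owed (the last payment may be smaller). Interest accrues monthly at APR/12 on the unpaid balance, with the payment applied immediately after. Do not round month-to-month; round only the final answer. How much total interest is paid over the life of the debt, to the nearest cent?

$5,715.04

Monthly rate r = 22.3%/12 = 1.85833% = 0.0185833.
Payoff takes n = ⌈−ln(1 − rB₀/P)/ln(1+r)⌉ = ⌈49.881⌉ = 50 payments; the last is $287.21.
Total paid = 49·$325.67 + $287.21 = $16,245.04.
Total interest = total paid − principal = $16,245.04 − $10,530.00 = $5,715.04.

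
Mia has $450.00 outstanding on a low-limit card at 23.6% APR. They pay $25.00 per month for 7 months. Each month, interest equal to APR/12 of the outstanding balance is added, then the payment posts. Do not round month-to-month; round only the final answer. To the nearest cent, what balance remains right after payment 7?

Monthly rate r = 23.6%/12 = 1.96667% = 0.0196667.
Each month: B ← B·(1+r) − $25.00.
Month 1: interest $8.85; balance after payment $433.85.
Month 2: interest $8.53; balance after payment $417.38.
Month 3: interest $8.21; balance after payment $400.59.
Month 4: interest $7.88; balance after payment $383.47.
Month 5: interest $7.54; balance after payment $366.01.
Month 6: interest $7.20; balance after payment $348.21.
Month 7: interest $6.85; balance after payment $330.06.

$330.06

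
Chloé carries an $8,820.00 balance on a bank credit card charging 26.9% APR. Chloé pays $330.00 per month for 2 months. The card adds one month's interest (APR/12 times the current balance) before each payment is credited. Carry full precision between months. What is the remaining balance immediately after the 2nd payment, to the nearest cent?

$8,552.46

Monthly rate r = 26.9%/12 = 2.24167% = 0.0224167.
Each month: B ← B·(1+r) − $330.00.
Month 1: interest $197.71; balance after payment $8,687.72.
Month 2: interest $194.75; balance after payment $8,552.46.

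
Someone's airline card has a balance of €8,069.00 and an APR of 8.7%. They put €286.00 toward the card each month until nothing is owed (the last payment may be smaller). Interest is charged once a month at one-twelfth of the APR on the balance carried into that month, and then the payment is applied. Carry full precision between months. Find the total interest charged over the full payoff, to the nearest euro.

Monthly rate r = 8.7%/12 = 0.725% = 0.00725.
Payoff takes n = ⌈−ln(1 − rB₀/P)/ln(1+r)⌉ = ⌈31.679⌉ = 32 payments; the last is €194.36.
Total paid = 31·€286.00 + €194.36 = €9,060.36.
Total interest = total paid − principal = €9,060.36 − €8,069.00 = €991.36.

€991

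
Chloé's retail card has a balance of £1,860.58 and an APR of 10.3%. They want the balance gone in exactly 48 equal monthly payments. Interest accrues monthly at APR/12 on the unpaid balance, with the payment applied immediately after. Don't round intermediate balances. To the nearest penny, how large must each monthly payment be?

£47.46

Monthly rate r = 10.3%/12 = 0.858333% = 0.00858333.
Level-payment amortization: P = B₀·r / (1 − (1+r)^(−n)) = 1860.58·0.00858333 / (1 − 1.00858^(−48)).
Denominator 1 − (1+r)^(−48) = 0.336510258.
P = 15.97 / 0.336510258 ≈ 47.46.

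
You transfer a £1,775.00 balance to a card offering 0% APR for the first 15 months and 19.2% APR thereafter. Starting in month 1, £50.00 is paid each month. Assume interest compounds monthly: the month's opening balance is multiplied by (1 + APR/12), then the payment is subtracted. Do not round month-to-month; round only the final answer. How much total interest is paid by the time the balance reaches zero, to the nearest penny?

Promo months 1–15 at r₀ = 0%/12 = 0; months 16+ at r₁ = 19.2%/12 = 0.016.
After month 15 (no interest yet): B = £1,775.00 − 15·£50.00 = £1,025.00.
Then at r₁ with £50.00/mo: n₂ = −ln(1 − r₁·B/P)/ln(1+r₁) ≈ 25.04 → 26 more payments.
Total paid = 40·£50.00 + £2.10 = £2,002.10; interest = £2,002.10 − £1,775.00 = £227.10.

£227.10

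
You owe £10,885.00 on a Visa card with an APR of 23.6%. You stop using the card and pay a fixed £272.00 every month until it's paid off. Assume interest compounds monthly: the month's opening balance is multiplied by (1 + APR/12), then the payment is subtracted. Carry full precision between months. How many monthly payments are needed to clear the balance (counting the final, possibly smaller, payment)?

80 payments

Monthly rate r = 23.6%/12 = 1.96667% = 0.0196667.
Recurrence: B ← B·(1+r) − £272.00.
Month 1: interest £214.07; balance after payment £10,827.07.
Month 2: interest £212.93; balance after payment £10,768.00.
Closed form: n = −ln(1 − rB₀/P)/ln(1+r) = −ln(0.21297)/ln(1.01967) ≈ 79.411, so the balance reaches zero during payment 80.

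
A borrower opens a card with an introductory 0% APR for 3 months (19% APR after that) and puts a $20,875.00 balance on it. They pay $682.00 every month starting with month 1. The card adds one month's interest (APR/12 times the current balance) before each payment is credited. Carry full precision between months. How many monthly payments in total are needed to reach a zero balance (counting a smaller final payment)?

Promo months 1–3 at r₀ = 0%/12 = 0; months 4+ at r₁ = 19%/12 = 0.0158333.
After month 3 (no interest yet): B = $20,875.00 − 3·$682.00 = $18,829.00.
Then at r₁ with $682.00/mo: n₂ = −ln(1 − r₁·B/P)/ln(1+r₁) ≈ 36.58 → 37 more payments.

40 payments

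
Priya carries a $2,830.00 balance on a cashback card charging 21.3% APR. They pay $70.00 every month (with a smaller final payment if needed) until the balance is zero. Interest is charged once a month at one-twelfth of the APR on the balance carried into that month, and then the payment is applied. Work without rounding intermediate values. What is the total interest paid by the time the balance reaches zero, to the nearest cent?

Monthly rate r = 21.3%/12 = 1.775% = 0.01775.
Payoff takes n = ⌈−ln(1 − rB₀/P)/ln(1+r)⌉ = ⌈71.867⌉ = 72 payments; the last is $60.78.
Total paid = 71·$70.00 + $60.78 = $5,030.78.
Total interest = total paid − principal = $5,030.78 − $2,830.00 = $2,200.78.

$2,200.78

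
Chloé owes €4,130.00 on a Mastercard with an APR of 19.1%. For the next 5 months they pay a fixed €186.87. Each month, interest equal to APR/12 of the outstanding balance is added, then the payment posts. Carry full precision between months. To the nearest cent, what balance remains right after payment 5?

€3,504.74

Monthly rate r = 19.1%/12 = 1.59167% = 0.0159167.
Each month: B ← B·(1+r) − €186.87.
Month 1: interest €65.74; balance after payment €4,008.87.
Month 2: interest €63.81; balance after payment €3,885.80.
Month 3: interest €61.85; balance after payment €3,760.78.
Month 4: interest €59.86; balance after payment €3,633.77.
Month 5: interest €57.84; balance after payment €3,504.74.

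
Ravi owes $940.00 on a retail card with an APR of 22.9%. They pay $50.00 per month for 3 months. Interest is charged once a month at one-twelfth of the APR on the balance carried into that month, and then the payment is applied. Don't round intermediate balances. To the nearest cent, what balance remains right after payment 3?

Monthly rate r = 22.9%/12 = 1.90833% = 0.0190833.
Each month: B ← B·(1+r) − $50.00.
Month 1: interest $17.94; balance after payment $907.94.
Month 2: interest $17.33; balance after payment $875.26.
Month 3: interest $16.70; balance after payment $841.97.

$841.97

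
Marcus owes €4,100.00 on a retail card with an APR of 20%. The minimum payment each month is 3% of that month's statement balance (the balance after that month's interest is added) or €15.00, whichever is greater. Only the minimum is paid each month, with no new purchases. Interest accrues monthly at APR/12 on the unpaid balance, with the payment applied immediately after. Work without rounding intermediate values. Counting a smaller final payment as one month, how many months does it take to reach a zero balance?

201 months

Monthly rate r = 20%/12 = 1.66667% = 0.0166667.
While 3% of the post-interest balance exceeds €15.00, each month B ← (B·(1+r))·(1 − 0.03), i.e. B shrinks by the factor (1+r)·0.97 = 0.98617.
This holds for months 1–153. Entering month 154 the balance is €486.61; 3% of the post-interest balance is now below €15.00, so the flat €15.00 minimum applies from here.
From month 154 a fixed €15.00 at rate r clears €486.61 in 48 more payments. Total: 153 + 48 = 201 months.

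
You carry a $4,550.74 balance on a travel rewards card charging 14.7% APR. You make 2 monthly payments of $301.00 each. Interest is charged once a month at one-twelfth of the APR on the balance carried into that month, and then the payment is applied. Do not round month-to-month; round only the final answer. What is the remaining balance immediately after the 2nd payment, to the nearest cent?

Monthly rate r = 14.7%/12 = 1.225% = 0.01225.
Each month: B ← B·(1+r) − $301.00.
Month 1: interest $55.75; balance after payment $4,305.49.
Month 2: interest $52.74; balance after payment $4,057.23.

$4,057.23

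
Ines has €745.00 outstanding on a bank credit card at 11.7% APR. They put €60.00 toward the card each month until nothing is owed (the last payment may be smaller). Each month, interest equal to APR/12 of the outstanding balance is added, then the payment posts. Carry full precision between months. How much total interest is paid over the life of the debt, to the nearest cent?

€53.03

Monthly rate r = 11.7%/12 = 0.975% = 0.00975.
Payoff takes n = ⌈−ln(1 − rB₀/P)/ln(1+r)⌉ = ⌈13.299⌉ = 14 payments; the last is €18.03.
Total paid = 13·€60.00 + €18.03 = €798.03.
Total interest = total paid − principal = €798.03 − €745.00 = €53.03.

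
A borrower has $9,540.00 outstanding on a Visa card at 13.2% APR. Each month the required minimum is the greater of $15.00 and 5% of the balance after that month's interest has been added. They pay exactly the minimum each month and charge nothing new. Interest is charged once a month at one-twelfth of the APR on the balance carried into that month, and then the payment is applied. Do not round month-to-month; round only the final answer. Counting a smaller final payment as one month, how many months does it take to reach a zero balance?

109 months

Monthly rate r = 13.2%/12 = 1.1% = 0.011.
While 5% of the post-interest balance exceeds $15.00, each month B ← (B·(1+r))·(1 − 0.05), i.e. B shrinks by the factor (1+r)·0.95 = 0.96045.
This holds for months 1–87. Entering month 88 the balance is $285.01; 5% of the post-interest balance is now below $15.00, so the flat $15.00 minimum applies from here.
From month 88 a fixed $15.00 at rate r clears $285.01 in 22 more payments. Total: 87 + 22 = 109 months.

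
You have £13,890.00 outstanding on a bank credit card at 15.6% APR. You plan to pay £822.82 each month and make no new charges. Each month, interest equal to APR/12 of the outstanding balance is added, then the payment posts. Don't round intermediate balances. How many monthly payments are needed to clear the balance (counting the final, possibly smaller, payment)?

Monthly rate r = 15.6%/12 = 1.3% = 0.013.
Recurrence: B ← B·(1+r) − £822.82.
Month 1: interest £180.57; balance after payment £13,247.75.
Month 2: interest £172.22; balance after payment £12,597.15.
Closed form: n = −ln(1 − rB₀/P)/ln(1+r) = −ln(0.78055)/ln(1.013) ≈ 19.182, so the balance reaches zero during payment 20.

20 months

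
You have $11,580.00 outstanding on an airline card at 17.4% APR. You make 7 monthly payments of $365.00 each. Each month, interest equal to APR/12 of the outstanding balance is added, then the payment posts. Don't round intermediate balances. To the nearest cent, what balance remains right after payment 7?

$10,138.88

Monthly rate r = 17.4%/12 = 1.45% = 0.0145.
Each month: B ← B·(1+r) − $365.00.
Month 1: interest $167.91; balance after payment $11,382.91.
Month 2: interest $165.05; balance after payment $11,182.96.
Month 3: interest $162.15; balance after payment $10,980.12.
Month 4: interest $159.21; balance after payment $10,774.33.
Month 5: interest $156.23; balance after payment $10,565.55.
Month 6: interest $153.20; balance after payment $10,353.76.
Month 7: interest $150.13; balance after payment $10,138.88.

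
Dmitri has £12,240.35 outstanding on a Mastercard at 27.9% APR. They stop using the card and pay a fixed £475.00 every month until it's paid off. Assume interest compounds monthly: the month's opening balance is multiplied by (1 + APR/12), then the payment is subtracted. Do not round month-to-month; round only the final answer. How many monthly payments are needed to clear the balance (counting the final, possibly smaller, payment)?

Monthly rate r = 27.9%/12 = 2.325% = 0.02325.
Recurrence: B ← B·(1+r) − £475.00.
Month 1: interest £284.59; balance after payment £12,049.94.
Month 2: interest £280.16; balance after payment £11,855.10.
Closed form: n = −ln(1 − rB₀/P)/ln(1+r) = −ln(0.40087)/ln(1.02325) ≈ 39.773, so the balance reaches zero during payment 40.

40 payments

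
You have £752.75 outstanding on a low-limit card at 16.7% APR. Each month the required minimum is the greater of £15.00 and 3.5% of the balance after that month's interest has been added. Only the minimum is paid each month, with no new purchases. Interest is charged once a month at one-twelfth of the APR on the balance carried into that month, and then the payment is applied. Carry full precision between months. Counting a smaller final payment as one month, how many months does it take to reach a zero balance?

Monthly rate r = 16.7%/12 = 1.39167% = 0.0139167.
While 3.5% of the post-interest balance exceeds £15.00, each month B ← (B·(1+r))·(1 − 0.035), i.e. B shrinks by the factor (1+r)·0.965 = 0.97843.
This holds for months 1–27. Entering month 28 the balance is £417.78; 3.5% of the post-interest balance is now below £15.00, so the flat £15.00 minimum applies from here.
From month 28 a fixed £15.00 at rate r clears £417.78 in 36 more payments. Total: 27 + 36 = 63 months.

63 months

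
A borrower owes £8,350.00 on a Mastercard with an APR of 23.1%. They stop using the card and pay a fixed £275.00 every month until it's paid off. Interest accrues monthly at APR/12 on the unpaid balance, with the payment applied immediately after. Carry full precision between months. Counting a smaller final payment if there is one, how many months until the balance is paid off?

47 months

Monthly rate r = 23.1%/12 = 1.925% = 0.01925.
Recurrence: B ← B·(1+r) − £275.00.
Month 1: interest £160.74; balance after payment £8,235.74.
Month 2: interest £158.54; balance after payment £8,119.28.
Closed form: n = −ln(1 − rB₀/P)/ln(1+r) = −ln(0.4155)/ln(1.01925) ≈ 46.062, so the balance reaches zero during payment 47.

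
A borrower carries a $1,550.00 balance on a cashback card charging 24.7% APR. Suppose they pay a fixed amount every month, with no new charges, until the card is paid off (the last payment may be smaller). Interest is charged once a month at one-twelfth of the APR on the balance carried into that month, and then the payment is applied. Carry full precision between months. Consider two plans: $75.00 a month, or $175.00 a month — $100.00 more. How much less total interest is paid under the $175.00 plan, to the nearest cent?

Monthly rate r = 24.7%/12 = 2.05833% = 0.0205833.
At $75.00/mo: n = ⌈−ln(1 − rB₀/P)/ln(1+r)⌉ = 28 payments (last $14.68); total interest = total paid − $1,550.00 = $489.68.
At $175.00/mo: 10 payments (last $153.96); total interest $178.96.
Interest saved = $489.68 − $178.96 = $310.72.

$310.72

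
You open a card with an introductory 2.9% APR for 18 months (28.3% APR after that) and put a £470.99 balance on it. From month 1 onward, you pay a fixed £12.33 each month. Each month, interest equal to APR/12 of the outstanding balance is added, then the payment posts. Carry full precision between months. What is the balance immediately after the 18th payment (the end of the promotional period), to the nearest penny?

Promo months 1–18 at r₀ = 2.9%/12 = 0.00241667; months 19+ at r₁ = 28.3%/12 = 0.0235833.
After month 18: iterate B ← B·(1+r₀) − £12.33 for 18 months → £265.35.

£265.35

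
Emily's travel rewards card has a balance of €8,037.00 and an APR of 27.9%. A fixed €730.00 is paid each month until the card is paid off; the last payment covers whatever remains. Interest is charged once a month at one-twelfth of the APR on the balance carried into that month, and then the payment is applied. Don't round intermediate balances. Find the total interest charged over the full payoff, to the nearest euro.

Monthly rate r = 27.9%/12 = 2.325% = 0.02325.
Payoff takes n = ⌈−ln(1 − rB₀/P)/ln(1+r)⌉ = ⌈12.865⌉ = 13 payments; the last is €632.14.
Total paid = 12·€730.00 + €632.14 = €9,392.14.
Total interest = total paid − principal = €9,392.14 − €8,037.00 = €1,355.14.

€1,355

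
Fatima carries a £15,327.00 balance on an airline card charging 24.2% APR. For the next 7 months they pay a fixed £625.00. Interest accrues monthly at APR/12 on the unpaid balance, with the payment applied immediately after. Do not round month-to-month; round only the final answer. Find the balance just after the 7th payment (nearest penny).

Monthly rate r = 24.2%/12 = 2.01667% = 0.0201667.
Each month: B ← B·(1+r) − £625.00.
Month 1: interest £309.09; balance after payment £15,011.09.
Month 2: interest £302.72; balance after payment £14,688.82.
Month 3: interest £296.22; balance after payment £14,360.04.
Month 4: interest £289.59; balance after payment £14,024.64.
Month 5: interest £282.83; balance after payment £13,682.47.
Month 6: interest £275.93; balance after payment £13,333.40.
Month 7: interest £268.89; balance after payment £12,977.29.

£12,977.29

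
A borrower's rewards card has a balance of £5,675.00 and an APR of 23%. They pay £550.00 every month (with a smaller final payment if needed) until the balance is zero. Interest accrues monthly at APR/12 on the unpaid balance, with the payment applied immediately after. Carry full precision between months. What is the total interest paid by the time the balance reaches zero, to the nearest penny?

Monthly rate r = 23%/12 = 1.91667% = 0.0191667.
Payoff takes n = ⌈−ln(1 − rB₀/P)/ln(1+r)⌉ = ⌈11.607⌉ = 12 payments; the last is £334.85.
Total paid = 11·£550.00 + £334.85 = £6,384.85.
Total interest = total paid − principal = £6,384.85 − £5,675.00 = £709.85.

£709.85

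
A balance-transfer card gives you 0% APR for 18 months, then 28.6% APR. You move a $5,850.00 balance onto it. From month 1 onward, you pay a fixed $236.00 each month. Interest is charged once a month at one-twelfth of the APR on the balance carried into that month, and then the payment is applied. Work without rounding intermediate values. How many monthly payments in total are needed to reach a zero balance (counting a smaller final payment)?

Promo months 1–18 at r₀ = 0%/12 = 0; months 19+ at r₁ = 28.6%/12 = 0.0238333.
After month 18 (no interest yet): B = $5,850.00 − 18·$236.00 = $1,602.00.
Then at r₁ with $236.00/mo: n₂ = −ln(1 − r₁·B/P)/ln(1+r₁) ≈ 7.49 → 8 more payments.

26 months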